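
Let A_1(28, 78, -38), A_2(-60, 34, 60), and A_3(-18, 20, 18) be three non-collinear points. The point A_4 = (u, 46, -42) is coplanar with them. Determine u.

36

The plane through A_1, A_2, A_3 has equation 3220x + 420y + 3080z = 5880.
Substituting A_4: (3220)u + (-110040) = 5880, so u = 36.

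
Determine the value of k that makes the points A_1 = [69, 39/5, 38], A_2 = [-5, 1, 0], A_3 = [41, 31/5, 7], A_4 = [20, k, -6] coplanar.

22/5

Normal to plane A_1A_2A_3: n = (150, -1230, -72); plane equation n·P = -1980.
Requiring n·A_4 = -1980: (-1230)k + (3432) = -1980.
So k = 22/5.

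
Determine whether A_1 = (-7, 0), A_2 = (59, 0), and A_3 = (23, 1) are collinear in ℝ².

No

A_1A_2 = (66, 0), A_1A_3 = (30, 1).
Twice the signed area of △A_1A_2A_3 is (66)(1) − (0)(30) = 66.
The area is nonzero, so the three points are not collinear.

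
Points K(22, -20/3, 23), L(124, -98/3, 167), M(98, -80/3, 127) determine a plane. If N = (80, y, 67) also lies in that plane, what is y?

-86/3

Coplanarity requires KL · (KM × KN) = 0.
KL = (102, -26, 144), KM = (76, -20, 104); the triple product is linear in y with coefficient 336 and constant term 9632.
Setting it to zero: y = -86/3.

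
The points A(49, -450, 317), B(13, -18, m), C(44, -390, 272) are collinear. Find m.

-7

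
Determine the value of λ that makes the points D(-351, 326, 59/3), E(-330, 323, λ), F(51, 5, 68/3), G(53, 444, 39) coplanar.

Normal to plane DFG: n = (-6560, -6560, 177120); plane equation n·P = 3647360.
Requiring n·E = 3647360: (177120)λ + (45920) = 3647360.
So λ = 61/3.

61/3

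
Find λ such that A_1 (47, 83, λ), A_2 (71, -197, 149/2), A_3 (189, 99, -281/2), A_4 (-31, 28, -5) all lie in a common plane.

The points are coplanar iff A_1A_2 · (A_1A_3 × A_1A_4) = 0.
Expanding, this is linear in λ: (-56742)λ + (-3943569) = 0.
So λ = -139/2.

-139/2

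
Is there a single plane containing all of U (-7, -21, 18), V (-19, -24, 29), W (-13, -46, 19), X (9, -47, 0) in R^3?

No

With U as base: UV = (-12, -3, 11), UW = (-6, -25, 1), UX = (16, -26, -18).
UW × UX = (476, -92, 556).
UV · (UW × UX) = 680.
Since 680 ≠ 0, the four points are not coplanar.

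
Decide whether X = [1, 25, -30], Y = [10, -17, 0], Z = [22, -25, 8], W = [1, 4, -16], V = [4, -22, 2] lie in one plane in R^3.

Yes

The plane through X, Y, Z has normal n = XY × XZ = (-96, 288, 432) and equation n·P = -5856.
Checking the remaining points: n·W = -5856, n·V = -5856.
All equal -5856, so all 5 points lie in one plane.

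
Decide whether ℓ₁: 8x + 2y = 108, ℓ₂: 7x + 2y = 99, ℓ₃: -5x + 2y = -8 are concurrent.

No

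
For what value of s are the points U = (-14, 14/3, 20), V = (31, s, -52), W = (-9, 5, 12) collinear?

Collinearity requires UV × UW = 0; each component is linear in s.
The x-component gives (-8)s + (184/3) = 0, so s = 23/3.
The remaining components then also vanish.

23/3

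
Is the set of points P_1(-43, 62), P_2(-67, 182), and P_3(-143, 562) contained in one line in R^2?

P_1P_2 = (-24, 120), P_1P_3 = (-100, 500).
Twice the signed area of △P_1P_2P_3 is (-24)(500) − (120)(-100) = 0.
The triangle is degenerate (zero area), so the points are collinear.

Yes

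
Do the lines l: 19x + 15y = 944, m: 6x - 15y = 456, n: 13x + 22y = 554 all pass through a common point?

No

Lines aᵢx + bᵢy = cᵢ with pairwise distinct directions are concurrent exactly when det[aᵢ bᵢ cᵢ] = 0.
Here the determinant is -750.
Nonzero, so no common point exists.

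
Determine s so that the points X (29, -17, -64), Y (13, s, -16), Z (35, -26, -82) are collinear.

7

Direction XZ = (6, -9, -18). From the x-coordinate of Y, the parameter along the line is τ = (13 − 29)/6 = -8/3.
Then s = (-17) + (-8/3)·(-9) = 7.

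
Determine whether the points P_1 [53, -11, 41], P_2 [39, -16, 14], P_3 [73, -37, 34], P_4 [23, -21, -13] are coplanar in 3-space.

A normal to the plane through P_1, P_2, P_3 is n = P_1P_2 × P_1P_3 = (-667, -638, 464).
The plane has equation n·P = -9309. For P_4: n·P_4 = -7975.
-7975 ≠ -9309, so P_4 is off the plane.

No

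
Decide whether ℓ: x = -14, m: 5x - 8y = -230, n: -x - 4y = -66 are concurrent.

Lines aᵢx + bᵢy = cᵢ with pairwise distinct directions are concurrent exactly when det[aᵢ bᵢ cᵢ] = 0.
Here the determinant is 0.
It vanishes, so the lines are concurrent at (-14, 20).

Yes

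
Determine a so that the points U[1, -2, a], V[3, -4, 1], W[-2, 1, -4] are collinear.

-1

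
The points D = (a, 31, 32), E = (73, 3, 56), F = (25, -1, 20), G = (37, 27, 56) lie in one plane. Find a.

Coplanarity ⇔ det[DE; DF; DG] = 0.
Expanding, this is linear in a: (-864)a + (-4320) = 0.
So a = -5.

-5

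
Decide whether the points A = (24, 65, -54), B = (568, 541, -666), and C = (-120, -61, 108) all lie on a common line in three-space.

Yes

AB = (544, 476, -612), AC = (-144, -126, 162).
Each component of AC is -9/34 times the corresponding component of AB, so AC = -9/34·AB and the points are collinear.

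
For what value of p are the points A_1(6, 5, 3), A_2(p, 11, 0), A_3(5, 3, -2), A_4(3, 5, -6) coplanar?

Coplanarity ⇔ det[A_1A_2; A_1A_3; A_1A_4] = 0.
Expanding, this is linear in p: (18)p + (-54) = 0.
So p = 3.

3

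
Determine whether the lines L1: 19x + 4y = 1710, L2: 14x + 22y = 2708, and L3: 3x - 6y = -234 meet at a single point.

The three lines meet at one point iff the augmented coefficient matrix [aᵢ bᵢ cᵢ] has rank < 3, i.e. its determinant vanishes.
Here the determinant is 0.
It vanishes, so the lines are concurrent at (74, 76).

Yes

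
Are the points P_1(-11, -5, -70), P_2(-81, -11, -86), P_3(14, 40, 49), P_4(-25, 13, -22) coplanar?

No

With P_1 as base: P_1P_2 = (-70, -6, -16), P_1P_3 = (25, 45, 119), P_1P_4 = (-14, 18, 48).
P_1P_3 × P_1P_4 = (18, -2866, 1080).
P_1P_2 · (P_1P_3 × P_1P_4) = -1344.
Since -1344 ≠ 0, the four points are not coplanar.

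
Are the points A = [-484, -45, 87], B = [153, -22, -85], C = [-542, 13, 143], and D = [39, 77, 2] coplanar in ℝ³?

No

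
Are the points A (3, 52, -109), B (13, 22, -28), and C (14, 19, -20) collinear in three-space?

AB = (10, -30, 81), AC = (11, -33, 89).
Comparing components 2 and 3: (-30)(89) − (81)(-33) = 3 ≠ 0, so AB and AC are not parallel and the points are not collinear.

No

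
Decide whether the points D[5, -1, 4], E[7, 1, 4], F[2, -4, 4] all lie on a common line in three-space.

DE = (2, 2, 0), DF = (-3, -3, 0).
Each component of DF is -3/2 times the corresponding component of DE, so DF = -3/2·DE and the points are collinear.

Yes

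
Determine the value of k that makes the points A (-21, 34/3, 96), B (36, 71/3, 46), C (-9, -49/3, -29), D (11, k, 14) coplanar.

Coplanarity ⇔ det[AB; AC; AD] = 0.
Expanding, this is linear in k: (6525)k + (-26100) = 0.
So k = 4.

4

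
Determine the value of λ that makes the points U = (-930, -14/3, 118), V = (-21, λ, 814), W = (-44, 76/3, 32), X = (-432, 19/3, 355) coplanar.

10

Coplanarity ⇔ det[UV; UW; UX] = 0.
Expanding, this is linear in λ: (-252810)λ + (2528100) = 0.
So λ = 10.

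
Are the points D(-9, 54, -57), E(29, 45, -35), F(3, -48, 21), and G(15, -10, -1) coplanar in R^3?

No

A normal to the plane through D, E, F is n = DE × DF = (1542, -2700, -3768).
The plane has equation n·P = 55098. For G: n·G = 53898.
53898 ≠ 55098, so G is off the plane.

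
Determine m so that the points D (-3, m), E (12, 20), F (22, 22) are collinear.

The three points are collinear iff det[DE; DF] = 0.
This determinant is linear in m: (10)m + (-170) = 0, so m = 17.

17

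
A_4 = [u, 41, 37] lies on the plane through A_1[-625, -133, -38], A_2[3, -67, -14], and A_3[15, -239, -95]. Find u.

Coplanarity requires A_1A_2 · (A_1A_3 × A_1A_4) = 0.
A_1A_2 = (628, 66, 24), A_1A_3 = (640, -106, -57); the triple product is linear in u with coefficient -1218 and constant term -20706.
Setting it to zero: u = -17.

-17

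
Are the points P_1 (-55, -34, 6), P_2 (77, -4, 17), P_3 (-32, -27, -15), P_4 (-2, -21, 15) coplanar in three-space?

No

With P_1 as base: P_1P_2 = (132, 30, 11), P_1P_3 = (23, 7, -21), P_1P_4 = (53, 13, 9).
P_1P_3 × P_1P_4 = (336, -1320, -72).
P_1P_2 · (P_1P_3 × P_1P_4) = 3960.
Since 3960 ≠ 0, the four points are not coplanar.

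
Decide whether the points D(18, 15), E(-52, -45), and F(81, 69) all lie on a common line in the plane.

DE = (-70, -60), DF = (63, 54).
det[DE; DF] = (-70)(54) − (-60)(63) = 0.
The determinant is zero, so the points are collinear.

Yes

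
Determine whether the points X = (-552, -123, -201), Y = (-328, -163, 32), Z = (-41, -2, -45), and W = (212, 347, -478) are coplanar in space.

The four points are coplanar iff the 3×3 determinant with rows XY, XZ, XW is zero.
Rows: (224, -40, 233), (511, 121, 156), (764, 470, -277).
Expanding along the first row: (224)(-106837) − (-40)(-260731) + (233)(147726) = 59430.
Nonzero ⇒ not coplanar.

No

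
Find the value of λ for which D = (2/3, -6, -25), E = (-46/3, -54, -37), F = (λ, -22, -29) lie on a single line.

Collinearity requires DE × DF = 0; each component is linear in λ.
The y-component gives (-12)λ + (-56) = 0, so λ = -14/3.
The remaining components then also vanish.

-14/3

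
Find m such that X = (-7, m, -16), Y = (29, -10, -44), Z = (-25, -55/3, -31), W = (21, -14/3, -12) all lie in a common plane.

-34/3

The points are coplanar iff XY · (XZ × XW) = 0.
Expanding, this is linear in m: (-1624)m + (-55216/3) = 0.
So m = -34/3.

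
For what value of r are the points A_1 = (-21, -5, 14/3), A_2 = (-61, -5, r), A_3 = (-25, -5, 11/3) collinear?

-16/3

Direction A_1A_3 = (-4, 0, -1). From the x-coordinate of A_2, the parameter along the line is τ = (-61 − (-21))/(-4) = 10.
Then r = 14/3 + 10·(-1) = -16/3.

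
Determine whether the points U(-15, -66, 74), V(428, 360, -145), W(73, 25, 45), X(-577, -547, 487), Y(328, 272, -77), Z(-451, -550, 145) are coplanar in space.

No

The plane through U, V, W has normal n = UV × UW = (7575, -6425, 2825) and equation n·P = 519475.
Checking the remaining points: n·X = 519475, n·Y = 519475, n·Z = 527050.
Since n·Z = 527050 ≠ 519475, Z is off the plane and the points are not all coplanar.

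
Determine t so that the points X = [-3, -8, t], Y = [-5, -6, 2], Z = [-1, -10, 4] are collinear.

3

Collinearity requires XY × XZ = 0; each component is linear in t.
The x-component gives (-4)t + (12) = 0, so t = 3.
The remaining components then also vanish.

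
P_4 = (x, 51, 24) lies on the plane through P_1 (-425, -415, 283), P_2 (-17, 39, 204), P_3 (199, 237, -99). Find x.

19

A normal to the plane is n = P_1P_2 × P_1P_3 = (-121920, 106560, -17280).
P_4 lies in the plane iff n · P_1P_4 = 0.
This gives (-121920)x + (2316480) = 0, so x = 19.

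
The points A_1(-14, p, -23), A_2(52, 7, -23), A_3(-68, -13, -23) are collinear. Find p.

Direction A_2A_3 = (-120, -20, 0). From the x-coordinate of A_1, the parameter along the line is τ = (-14 − 52)/(-120) = 11/20.
Then p = 7 + 11/20·(-20) = -4.

-4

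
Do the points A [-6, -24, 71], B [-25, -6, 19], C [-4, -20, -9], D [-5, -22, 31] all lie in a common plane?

Yes

With A as base: AB = (-19, 18, -52), AC = (2, 4, -80), AD = (1, 2, -40).
AC × AD = (0, 0, 0).
AB · (AC × AD) = 0.
The scalar triple product vanishes, so the four points are coplanar.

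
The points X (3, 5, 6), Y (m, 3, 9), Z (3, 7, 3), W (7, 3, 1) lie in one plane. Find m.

3

Normal to plane XZW: n = (-16, -12, -8); plane equation n·P = -156.
Requiring n·Y = -156: (-16)m + (-108) = -156.
So m = 3.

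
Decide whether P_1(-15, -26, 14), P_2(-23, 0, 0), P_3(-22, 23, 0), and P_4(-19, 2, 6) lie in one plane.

Yes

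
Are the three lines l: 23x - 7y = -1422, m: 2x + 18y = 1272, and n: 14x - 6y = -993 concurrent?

Lines aᵢx + bᵢy = cᵢ with pairwise distinct directions are concurrent exactly when det[aᵢ bᵢ cᵢ] = 0.
Here the determinant is 1284.
Nonzero, so no common point exists.

No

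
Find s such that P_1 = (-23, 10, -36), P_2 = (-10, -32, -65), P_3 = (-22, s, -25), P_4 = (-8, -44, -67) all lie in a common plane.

Normal to plane P_1P_2P_4: n = (-264, -32, -72); plane equation n·P = 8344.
Requiring n·P_3 = 8344: (-32)s + (7608) = 8344.
So s = -23.

-23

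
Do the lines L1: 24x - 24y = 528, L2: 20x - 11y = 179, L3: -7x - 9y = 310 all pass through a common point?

Lines aᵢx + bᵢy = cᵢ with pairwise distinct directions are concurrent exactly when det[aᵢ bᵢ cᵢ] = 0.
Here the determinant is 0.
It vanishes, so the lines are concurrent at (-7, -29).

Yes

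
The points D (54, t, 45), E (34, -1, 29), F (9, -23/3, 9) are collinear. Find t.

13/3

Collinearity requires DE × DF = 0; each component is linear in t.
The x-component gives (20)t + (-260/3) = 0, so t = 13/3.
The remaining components then also vanish.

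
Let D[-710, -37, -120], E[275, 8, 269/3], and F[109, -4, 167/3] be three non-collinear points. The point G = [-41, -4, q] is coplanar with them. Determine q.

65/3

Coplanarity requires DE · (DF × DG) = 0.
DE = (985, 45, 629/3), DF = (819, 33, 527/3); the triple product is linear in q with coefficient -4350 and constant term 94250.
Setting it to zero: q = 65/3.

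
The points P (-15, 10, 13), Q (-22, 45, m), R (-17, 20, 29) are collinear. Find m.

Direction PR = (-2, 10, 16). From the x-coordinate of Q, the parameter along the line is τ = (-22 − (-15))/(-2) = 7/2.
Then m = 13 + 7/2·(16) = 69.

69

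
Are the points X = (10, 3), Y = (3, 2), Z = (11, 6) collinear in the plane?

No

XY = (-7, -1), XZ = (1, 3).
Twice the signed area of △XYZ is (-7)(3) − (-1)(1) = -20.
The area is nonzero, so the three points are not collinear.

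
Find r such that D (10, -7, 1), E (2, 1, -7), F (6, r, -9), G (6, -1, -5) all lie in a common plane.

3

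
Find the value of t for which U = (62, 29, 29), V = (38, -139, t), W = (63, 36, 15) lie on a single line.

365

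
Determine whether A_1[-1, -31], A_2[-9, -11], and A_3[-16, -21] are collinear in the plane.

No

A_1A_2 = (-8, 20), A_1A_3 = (-15, 10).
Twice the signed area of △A_1A_2A_3 is (-8)(10) − (20)(-15) = 220.
The area is nonzero, so the three points are not collinear.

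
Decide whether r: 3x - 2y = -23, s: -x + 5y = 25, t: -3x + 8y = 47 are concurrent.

Yes

The three lines meet at one point iff the augmented coefficient matrix [aᵢ bᵢ cᵢ] has rank < 3, i.e. its determinant vanishes.
Here the determinant is 0.
It vanishes, so the lines are concurrent at (-5, 4).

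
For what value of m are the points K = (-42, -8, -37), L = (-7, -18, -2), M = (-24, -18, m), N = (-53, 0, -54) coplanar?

-13

Normal to plane KLN: n = (-110, 210, 170); plane equation n·P = -3350.
Requiring n·M = -3350: (170)m + (-1140) = -3350.
So m = -13.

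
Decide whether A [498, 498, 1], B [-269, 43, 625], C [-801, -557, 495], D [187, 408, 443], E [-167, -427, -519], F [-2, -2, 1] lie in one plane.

The plane through A, B, C has normal n = AB × AC = (433550, -431678, 218140) and equation n·P = 1150396.
Checking the remaining points: n·D = 1585246, n·E = -1291004, n·F = 214396.
Since n·D = 1585246 ≠ 1150396, D is off the plane and the points are not all coplanar.

No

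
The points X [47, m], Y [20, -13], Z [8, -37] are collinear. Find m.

The three points are collinear iff det[XY; XZ] = 0.
This determinant is linear in m: (-12)m + (492) = 0, so m = 41.

41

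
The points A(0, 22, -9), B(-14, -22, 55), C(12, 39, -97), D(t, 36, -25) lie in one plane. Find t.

4

Coplanarity ⇔ det[AB; AC; AD] = 0.
Expanding, this is linear in t: (2784)t + (-11136) = 0.
So t = 4.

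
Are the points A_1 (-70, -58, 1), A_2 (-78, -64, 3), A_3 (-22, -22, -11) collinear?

Yes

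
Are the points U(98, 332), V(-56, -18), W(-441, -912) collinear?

UV = (-154, -350), UW = (-539, -1244).
Twice the signed area of △UVW is (-154)(-1244) − (-350)(-539) = 2926.
The area is nonzero, so the three points are not collinear.

No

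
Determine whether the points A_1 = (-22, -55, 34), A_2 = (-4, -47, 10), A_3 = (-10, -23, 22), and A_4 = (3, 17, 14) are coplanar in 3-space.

No

A normal to the plane through A_1, A_2, A_3 is n = A_1A_2 × A_1A_3 = (672, -72, 480).
The plane has equation n·P = 5496. For A_4: n·A_4 = 7512.
7512 ≠ 5496, so A_4 is off the plane.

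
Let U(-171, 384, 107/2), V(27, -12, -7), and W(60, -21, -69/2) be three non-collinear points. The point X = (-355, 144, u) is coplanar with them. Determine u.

Coplanarity requires UV · (UW × UX) = 0.
UV = (198, -396, -121/2), UW = (231, -405, -88); the triple product is linear in u with coefficient 11286 and constant term -3335013.
Setting it to zero: u = 591/2.

591/2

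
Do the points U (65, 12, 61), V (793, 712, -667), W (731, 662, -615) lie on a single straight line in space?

UV = (728, 700, -728), UW = (666, 650, -676).
Comparing components 3 and 1: (-728)(666) − (728)(-676) = 7280 ≠ 0, so UV and UW are not parallel and the points are not collinear.

No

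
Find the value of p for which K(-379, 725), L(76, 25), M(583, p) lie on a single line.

-755

The three points are collinear iff det[KL; KM] = 0.
This determinant is linear in p: (455)p + (343525) = 0, so p = -755.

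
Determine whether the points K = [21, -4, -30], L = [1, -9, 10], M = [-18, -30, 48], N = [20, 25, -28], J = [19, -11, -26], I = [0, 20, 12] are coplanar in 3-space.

Yes

The plane through K, L, M has normal n = KL × KM = (650, 0, 325) and equation n·P = 3900.
Checking the remaining points: n·N = 3900, n·J = 3900, n·I = 3900.
All equal 3900, so all 6 points lie in one plane.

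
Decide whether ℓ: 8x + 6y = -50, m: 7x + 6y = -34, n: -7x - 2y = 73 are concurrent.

No

Lines aᵢx + bᵢy = cᵢ with pairwise distinct directions are concurrent exactly when det[aᵢ bᵢ cᵢ] = 0.
Here the determinant is -78.
Nonzero, so no common point exists.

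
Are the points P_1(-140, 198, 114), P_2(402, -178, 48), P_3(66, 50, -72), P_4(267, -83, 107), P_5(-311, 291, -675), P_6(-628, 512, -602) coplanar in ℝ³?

Yes

The plane through P_1, P_2, P_3 has normal n = P_1P_2 × P_1P_3 = (60168, 87216, -2760) and equation n·P = 8530608.
Checking the remaining points: n·P_4 = 8530608, n·P_5 = 8530608, n·P_6 = 8530608.
All equal 8530608, so all 6 points lie in one plane.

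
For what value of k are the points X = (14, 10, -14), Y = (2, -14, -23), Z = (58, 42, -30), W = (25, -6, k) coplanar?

-39

Normal to plane XYZ: n = (672, -588, 672); plane equation n·P = -5880.
Requiring n·W = -5880: (672)k + (20328) = -5880.
So k = -39.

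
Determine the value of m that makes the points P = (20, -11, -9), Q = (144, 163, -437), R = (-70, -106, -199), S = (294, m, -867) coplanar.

368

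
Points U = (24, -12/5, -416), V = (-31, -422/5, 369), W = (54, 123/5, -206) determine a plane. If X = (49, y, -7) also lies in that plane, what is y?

A normal to the plane is n = UV × UW = (-38415, 35100, 975).
X lies in the plane iff n · UX = 0.
This gives (35100)y + (-477360) = 0, so y = 68/5.

68/5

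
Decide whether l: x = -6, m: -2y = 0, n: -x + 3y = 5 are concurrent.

No

Intersecting l and m: solving the 2×2 system gives (x, y) = (-6, 0).
Substitute into n: (-1)(-6) + (3)(0) = 6.
But n requires 5 ≠ 6, so the three lines have no common point.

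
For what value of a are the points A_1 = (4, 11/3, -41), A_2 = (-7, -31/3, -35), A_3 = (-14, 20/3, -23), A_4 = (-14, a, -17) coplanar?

Normal to plane A_1A_2A_3: n = (-270, 90, -285); plane equation n·P = 10935.
Requiring n·A_4 = 10935: (90)a + (8625) = 10935.
So a = 77/3.

77/3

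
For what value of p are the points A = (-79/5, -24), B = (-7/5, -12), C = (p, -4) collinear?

41/5

Collinearity: (C − A) must be parallel to (B − A) = (72/5, 12).
Cross-multiplying the components: (p − (-79/5))·(12) = (20)·(72/5).
Solving gives p = 41/5.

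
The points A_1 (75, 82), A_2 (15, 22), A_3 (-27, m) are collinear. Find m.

-20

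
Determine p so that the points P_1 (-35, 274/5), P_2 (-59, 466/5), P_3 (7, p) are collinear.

-62/5

The three points are collinear iff det[P_1P_2; P_1P_3] = 0.
This determinant is linear in p: (-24)p + (-1488/5) = 0, so p = -62/5.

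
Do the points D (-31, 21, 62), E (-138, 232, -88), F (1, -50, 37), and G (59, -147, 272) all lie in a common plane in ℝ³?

Yes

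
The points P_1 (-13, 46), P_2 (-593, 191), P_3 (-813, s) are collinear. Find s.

The three points are collinear iff det[P_1P_2; P_1P_3] = 0.
This determinant is linear in s: (-580)s + (142680) = 0, so s = 246.

246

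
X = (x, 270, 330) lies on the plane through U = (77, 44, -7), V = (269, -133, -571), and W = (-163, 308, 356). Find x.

The plane through U, V, W has equation 84645x + 65664y + 8208z = 9349425.
Substituting X: (84645)x + (20437920) = 9349425, so x = -131.

-131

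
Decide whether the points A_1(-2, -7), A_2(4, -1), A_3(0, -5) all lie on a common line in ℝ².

Yes

A_1A_2 = (6, 6), A_1A_3 = (2, 2).
Checking proportionality: A_1A_3 = 1/3·A_1A_2, so the vectors are parallel and the points are collinear.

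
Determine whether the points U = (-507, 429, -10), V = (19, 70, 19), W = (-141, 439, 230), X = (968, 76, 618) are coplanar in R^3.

A normal to the plane through U, V, W is n = UV × UW = (-86450, -115626, 136654).
The plane has equation n·P = -7139944. For X: n·X = -8019004.
-8019004 ≠ -7139944, so X is off the plane.

No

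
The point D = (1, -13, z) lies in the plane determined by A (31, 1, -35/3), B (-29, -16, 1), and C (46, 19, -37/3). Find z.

A normal to the plane is n = AB × AC = (-650/3, 150, -825).
D lies in the plane iff n · AD = 0.
This gives (-825)z + (-5225) = 0, so z = -19/3.

-19/3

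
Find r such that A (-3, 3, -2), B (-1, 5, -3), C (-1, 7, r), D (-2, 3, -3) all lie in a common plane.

Coplanarity ⇔ det[AB; AC; AD] = 0.
Expanding, this is linear in r: (2)r + (4) = 0.
So r = -2.

-2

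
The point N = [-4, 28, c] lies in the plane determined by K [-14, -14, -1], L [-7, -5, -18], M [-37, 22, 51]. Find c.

-27

Coplanarity requires KL · (KM × KN) = 0.
KL = (7, 9, -17), KM = (-23, 36, 52); the triple product is linear in c with coefficient 459 and constant term 12393.
Setting it to zero: c = -27.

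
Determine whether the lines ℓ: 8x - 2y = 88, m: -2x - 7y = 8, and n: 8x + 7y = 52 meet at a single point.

Yes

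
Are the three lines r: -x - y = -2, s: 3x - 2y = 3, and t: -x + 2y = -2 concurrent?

Intersecting r and s: solving the 2×2 system gives (x, y) = (7/5, 3/5).
Substitute into t: (-1)(7/5) + (2)(3/5) = -1/5.
But t requires -2 ≠ -1/5, so the three lines have no common point.

No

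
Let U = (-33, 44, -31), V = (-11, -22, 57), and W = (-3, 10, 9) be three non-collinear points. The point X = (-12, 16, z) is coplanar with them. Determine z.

A normal to the plane is n = UV × UW = (352, 1760, 1232).
X lies in the plane iff n · UX = 0.
This gives (1232)z + (-3696) = 0, so z = 3.

3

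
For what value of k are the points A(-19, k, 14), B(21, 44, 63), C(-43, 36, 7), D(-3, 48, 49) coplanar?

The points are coplanar iff AB · (AC × AD) = 0.
Expanding, this is linear in k: (-448)k + (11200) = 0.
So k = 25.

25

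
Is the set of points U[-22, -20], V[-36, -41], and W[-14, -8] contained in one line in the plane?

UV = (-14, -21), UW = (8, 12).
Twice the signed area of △UVW is (-14)(12) − (-21)(8) = 0.
The triangle is degenerate (zero area), so the points are collinear.

Yes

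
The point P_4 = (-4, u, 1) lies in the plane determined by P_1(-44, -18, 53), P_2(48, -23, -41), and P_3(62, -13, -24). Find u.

The plane through P_1, P_2, P_3 has equation 855x − 2880y + 990z = 66690.
Substituting P_4: (-2880)u + (-2430) = 66690, so u = -24.

-24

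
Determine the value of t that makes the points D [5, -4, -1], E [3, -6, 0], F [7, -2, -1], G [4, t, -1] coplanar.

-5

Coplanarity ⇔ det[DE; DF; DG] = 0.
Expanding, this is linear in t: (2)t + (10) = 0.
So t = -5.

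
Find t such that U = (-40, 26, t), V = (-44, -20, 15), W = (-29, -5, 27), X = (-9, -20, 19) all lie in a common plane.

47

The points are coplanar iff UV · (UW × UX) = 0.
Expanding, this is linear in t: (525)t + (-24675) = 0.
So t = 47.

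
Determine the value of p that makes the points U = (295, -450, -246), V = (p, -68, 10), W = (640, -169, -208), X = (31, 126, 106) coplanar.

40

The points are coplanar iff UV · (UW × UX) = 0.
Expanding, this is linear in p: (77024)p + (-3080960) = 0.
So p = 40.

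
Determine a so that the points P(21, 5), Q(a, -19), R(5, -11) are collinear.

-3

The three points are collinear iff det[PQ; PR] = 0.
This determinant is linear in a: (-16)a + (-48) = 0, so a = -3.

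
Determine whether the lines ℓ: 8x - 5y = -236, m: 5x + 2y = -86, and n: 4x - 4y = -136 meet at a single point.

Intersecting ℓ and m: solving the 2×2 system gives (x, y) = (-22, 12).
Substitute into n: (4)(-22) + (-4)(12) = -136.
This equals -136, so (-22, 12) lies on all three lines and they are concurrent.

Yes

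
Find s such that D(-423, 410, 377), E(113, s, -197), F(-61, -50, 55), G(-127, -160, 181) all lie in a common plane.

9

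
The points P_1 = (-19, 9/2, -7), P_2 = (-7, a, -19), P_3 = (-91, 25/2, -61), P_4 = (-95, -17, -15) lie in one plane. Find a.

16

Normal to plane P_1P_3P_4: n = (-1225, 3528, 2156); plane equation n·P = 24059.
Requiring n·P_2 = 24059: (3528)a + (-32389) = 24059.
So a = 16.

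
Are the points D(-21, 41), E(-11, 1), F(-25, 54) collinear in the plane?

No

DE = (10, -40), DF = (-4, 13).
det[DE; DF] = (10)(13) − (-40)(-4) = -30.
The determinant is nonzero, so they are not collinear.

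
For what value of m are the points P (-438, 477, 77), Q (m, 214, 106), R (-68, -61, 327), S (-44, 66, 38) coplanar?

-212

Normal to plane PRS: n = (123732, 112930, 59902); plane equation n·X = 4285448.
Requiring n·Q = 4285448: (123732)m + (30516632) = 4285448.
So m = -212.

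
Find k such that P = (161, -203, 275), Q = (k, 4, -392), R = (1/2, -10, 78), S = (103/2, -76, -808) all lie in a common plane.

Normal to plane PRS: n = (-184000, -152250, 750); plane equation n·X = 1489000.
Requiring n·Q = 1489000: (-184000)k + (-903000) = 1489000.
So k = -13.

-13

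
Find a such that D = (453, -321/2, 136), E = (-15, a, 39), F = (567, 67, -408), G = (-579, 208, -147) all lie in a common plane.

-8

Coplanarity ⇔ det[DE; DF; DG] = 0.
Expanding, this is linear in a: (593670)a + (4749360) = 0.
So a = -8.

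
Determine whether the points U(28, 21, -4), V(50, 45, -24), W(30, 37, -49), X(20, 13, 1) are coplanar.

Yes

With U as base: UV = (22, 24, -20), UW = (2, 16, -45), UX = (-8, -8, 5).
UW × UX = (-280, 350, 112).
UV · (UW × UX) = 0.
The scalar triple product vanishes, so the four points are coplanar.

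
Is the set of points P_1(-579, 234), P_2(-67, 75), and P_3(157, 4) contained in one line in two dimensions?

No

P_1P_2 = (512, -159), P_1P_3 = (736, -230).
Twice the signed area of △P_1P_2P_3 is (512)(-230) − (-159)(736) = -736.
The area is nonzero, so the three points are not collinear.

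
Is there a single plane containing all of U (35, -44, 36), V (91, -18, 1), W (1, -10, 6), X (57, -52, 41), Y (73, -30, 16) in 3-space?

The plane through U, V, W has normal n = UV × UW = (410, 2870, 2788) and equation n·P = -11562.
Checking the remaining points: n·X = -11562, n·Y = -11562.
All equal -11562, so all 5 points lie in one plane.

Yes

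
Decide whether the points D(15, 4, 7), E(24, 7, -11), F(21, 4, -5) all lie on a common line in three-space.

No

DE = (9, 3, -18), DF = (6, 0, -12).
DE × DF = (-36, 0, -18).
The cross product is nonzero, so the points do not lie on one line.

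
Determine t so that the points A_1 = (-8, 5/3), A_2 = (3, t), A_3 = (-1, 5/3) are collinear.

5/3

Collinearity: (A_2 − A_1) must be parallel to (A_3 − A_1) = (7, 0).
Cross-multiplying the components: (t − 5/3)·(7) = (11)·(0).
Solving gives t = 5/3.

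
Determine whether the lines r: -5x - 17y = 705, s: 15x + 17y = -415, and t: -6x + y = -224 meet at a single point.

Yes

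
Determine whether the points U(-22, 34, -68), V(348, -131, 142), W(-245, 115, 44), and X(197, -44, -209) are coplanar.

The four points are coplanar iff the 3×3 determinant with rows UV, UW, UX is zero.
Rows: (370, -165, 210), (-223, 81, 112), (219, -78, -141).
Expanding along the first row: (370)(-2685) − (-165)(6915) + (210)(-345) = 75075.
Nonzero ⇒ not coplanar.

No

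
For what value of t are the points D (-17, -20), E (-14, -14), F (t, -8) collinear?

The three points are collinear iff det[DE; DF] = 0.
This determinant is linear in t: (-6)t + (-66) = 0, so t = -11.

-11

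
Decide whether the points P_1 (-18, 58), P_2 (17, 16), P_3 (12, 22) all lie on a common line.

Yes

P_1P_2 = (35, -42), P_1P_3 = (30, -36).
Twice the signed area of △P_1P_2P_3 is (35)(-36) − (-42)(30) = 0.
The triangle is degenerate (zero area), so the points are collinear.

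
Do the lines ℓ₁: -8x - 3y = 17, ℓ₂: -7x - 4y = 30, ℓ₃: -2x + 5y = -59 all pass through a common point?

Lines aᵢx + bᵢy = cᵢ with pairwise distinct directions are concurrent exactly when det[aᵢ bᵢ cᵢ] = 0.
Here the determinant is 0.
It vanishes, so the lines are concurrent at (2, -11).

Yes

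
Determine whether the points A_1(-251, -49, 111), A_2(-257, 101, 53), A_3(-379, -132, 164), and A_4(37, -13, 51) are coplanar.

With A_1 as base: A_1A_2 = (-6, 150, -58), A_1A_3 = (-128, -83, 53), A_1A_4 = (288, 36, -60).
A_1A_3 × A_1A_4 = (3072, 7584, 19296).
A_1A_2 · (A_1A_3 × A_1A_4) = 0.
The scalar triple product vanishes, so the four points are coplanar.

Yes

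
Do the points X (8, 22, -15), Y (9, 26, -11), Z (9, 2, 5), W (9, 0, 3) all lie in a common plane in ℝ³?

A normal to the plane through X, Y, Z is n = XY × XZ = (160, -16, -24).
The plane has equation n·P = 1288. For W: n·W = 1368.
1368 ≠ 1288, so W is off the plane.

No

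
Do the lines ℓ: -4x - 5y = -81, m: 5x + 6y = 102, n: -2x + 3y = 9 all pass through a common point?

No

The three lines meet at one point iff the augmented coefficient matrix [aᵢ bᵢ cᵢ] has rank < 3, i.e. its determinant vanishes.
Here the determinant is 66.
Nonzero, so no common point exists.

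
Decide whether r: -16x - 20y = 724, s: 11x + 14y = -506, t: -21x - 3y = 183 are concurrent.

Yes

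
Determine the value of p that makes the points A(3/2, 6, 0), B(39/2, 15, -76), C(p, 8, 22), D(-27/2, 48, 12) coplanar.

Normal to plane ABD: n = (3300, 924, 891); plane equation n·P = 10494.
Requiring n·C = 10494: (3300)p + (26994) = 10494.
So p = -5.

-5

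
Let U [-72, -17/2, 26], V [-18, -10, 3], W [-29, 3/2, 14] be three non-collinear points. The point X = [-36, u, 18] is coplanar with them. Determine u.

7/2

The plane through U, V, W has equation 248x − 341y + (1209/2)z = 1519/2.
Substituting X: (-341)u + (1953) = 1519/2, so u = 7/2.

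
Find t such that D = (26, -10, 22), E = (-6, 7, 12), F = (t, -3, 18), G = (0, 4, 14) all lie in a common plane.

13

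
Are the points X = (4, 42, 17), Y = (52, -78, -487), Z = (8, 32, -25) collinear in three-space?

Yes

XY = (48, -120, -504), XZ = (4, -10, -42).
Each component of XZ is 1/12 times the corresponding component of XY, so XZ = 1/12·XY and the points are collinear.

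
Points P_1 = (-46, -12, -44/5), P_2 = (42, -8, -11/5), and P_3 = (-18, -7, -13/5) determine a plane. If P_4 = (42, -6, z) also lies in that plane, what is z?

A normal to the plane is n = P_1P_2 × P_1P_3 = (-41/5, -1804/5, 328).
P_4 lies in the plane iff n · P_1P_4 = 0.
This gives (328)z + (0) = 0, so z = 0.

0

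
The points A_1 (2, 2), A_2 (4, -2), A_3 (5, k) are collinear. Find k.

-4

Collinearity: (A_3 − A_1) must be parallel to (A_2 − A_1) = (2, -4).
Cross-multiplying the components: (k − 2)·(2) = (3)·(-4).
Solving gives k = -4.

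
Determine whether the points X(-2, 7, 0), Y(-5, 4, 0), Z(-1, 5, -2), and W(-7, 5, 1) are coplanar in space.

No

The four points are coplanar iff the 3×3 determinant with rows XY, XZ, XW is zero.
Rows: (-3, -3, 0), (1, -2, -2), (-5, -2, 1).
Expanding along the first row: (-3)(-6) − (-3)(-9) + (0)(-12) = -9.
Nonzero ⇒ not coplanar.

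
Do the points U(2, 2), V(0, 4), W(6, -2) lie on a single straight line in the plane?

Yes

UV = (-2, 2), UW = (4, -4).
det[UV; UW] = (-2)(-4) − (2)(4) = 0.
The determinant is zero, so the points are collinear.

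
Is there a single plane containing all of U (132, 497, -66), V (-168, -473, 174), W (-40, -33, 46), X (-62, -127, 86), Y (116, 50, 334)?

Yes

The plane through U, V, W has normal n = UV × UW = (18560, -7680, -7840) and equation n·P = -849600.
Checking the remaining points: n·X = -849600, n·Y = -849600.
All equal -849600, so all 5 points lie in one plane.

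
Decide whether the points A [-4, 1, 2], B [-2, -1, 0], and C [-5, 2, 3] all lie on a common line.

AB = (2, -2, -2), AC = (-1, 1, 1).
Each component of AC is -1/2 times the corresponding component of AB, so AC = -1/2·AB and the points are collinear.

Yes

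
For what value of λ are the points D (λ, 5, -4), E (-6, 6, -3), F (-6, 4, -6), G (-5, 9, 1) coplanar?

The points are coplanar iff DE · (DF × DG) = 0.
Expanding, this is linear in λ: (-1)λ + (-7) = 0.
So λ = -7.

-7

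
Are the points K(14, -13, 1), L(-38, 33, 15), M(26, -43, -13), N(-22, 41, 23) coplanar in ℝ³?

The four points are coplanar iff the 3×3 determinant with rows KL, KM, KN is zero.
Rows: (-52, 46, 14), (12, -30, -14), (-36, 54, 22).
Expanding along the first row: (-52)(96) − (46)(-240) + (14)(-432) = 0.
Zero determinant ⇒ coplanar.

Yes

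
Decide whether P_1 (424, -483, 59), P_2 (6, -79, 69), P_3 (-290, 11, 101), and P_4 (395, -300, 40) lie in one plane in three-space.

Yes

With P_1 as base: P_1P_2 = (-418, 404, 10), P_1P_3 = (-714, 494, 42), P_1P_4 = (-29, 183, -19).
P_1P_3 × P_1P_4 = (-17072, -14784, -116336).
P_1P_2 · (P_1P_3 × P_1P_4) = 0.
The scalar triple product vanishes, so the four points are coplanar.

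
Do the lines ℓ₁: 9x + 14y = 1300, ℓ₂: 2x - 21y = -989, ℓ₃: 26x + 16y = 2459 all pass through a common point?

No

Lines aᵢx + bᵢy = cᵢ with pairwise distinct directions are concurrent exactly when det[aᵢ bᵢ cᵢ] = 0.
Here the determinant is 217.
Nonzero, so no common point exists.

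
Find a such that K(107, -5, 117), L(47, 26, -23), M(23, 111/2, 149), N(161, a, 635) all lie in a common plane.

Normal to plane KLM: n = (9462, 13680, -1026); plane equation n·P = 823992.
Requiring n·N = 823992: (13680)a + (871872) = 823992.
So a = -7/2.

-7/2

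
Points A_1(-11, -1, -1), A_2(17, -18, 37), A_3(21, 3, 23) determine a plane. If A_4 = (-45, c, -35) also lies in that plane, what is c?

5

The plane through A_1, A_2, A_3 has equation −560x + 544y + 656z = 4960.
Substituting A_4: (544)c + (2240) = 4960, so c = 5.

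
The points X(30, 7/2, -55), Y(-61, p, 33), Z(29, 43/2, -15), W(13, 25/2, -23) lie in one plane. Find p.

27/2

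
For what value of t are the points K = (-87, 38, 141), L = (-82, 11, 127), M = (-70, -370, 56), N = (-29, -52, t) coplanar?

5

Normal to plane KLM: n = (-3417, 187, -1581); plane equation n·P = 81464.
Requiring n·N = 81464: (-1581)t + (89369) = 81464.
So t = 5.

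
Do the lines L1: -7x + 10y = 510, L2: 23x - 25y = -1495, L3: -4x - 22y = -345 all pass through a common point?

No

Intersecting L1 and L2: solving the 2×2 system gives (x, y) = (-40, 23).
Substitute into L3: (-4)(-40) + (-22)(23) = -346.
But L3 requires -345 ≠ -346, so the three lines have no common point.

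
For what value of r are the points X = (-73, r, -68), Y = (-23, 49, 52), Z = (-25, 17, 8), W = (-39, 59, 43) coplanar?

9

The points are coplanar iff XY · (XZ × XW) = 0.
Expanding, this is linear in r: (-686)r + (6174) = 0.
So r = 9.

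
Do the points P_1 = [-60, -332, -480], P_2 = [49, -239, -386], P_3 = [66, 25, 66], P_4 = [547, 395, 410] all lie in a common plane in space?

The four points are coplanar iff the 3×3 determinant with rows P_1P_2, P_1P_3, P_1P_4 is zero.
Rows: (109, 93, 94), (126, 357, 546), (607, 727, 890).
Expanding along the first row: (109)(-79212) − (93)(-219282) + (94)(-125097) = 0.
Zero determinant ⇒ coplanar.

Yes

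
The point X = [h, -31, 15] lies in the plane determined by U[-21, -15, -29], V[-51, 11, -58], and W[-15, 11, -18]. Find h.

21

A normal to the plane is n = UV × UW = (1040, 156, -936).
X lies in the plane iff n · UX = 0.
This gives (1040)h + (-21840) = 0, so h = 21.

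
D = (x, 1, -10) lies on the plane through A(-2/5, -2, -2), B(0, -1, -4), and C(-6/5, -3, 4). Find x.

1

The plane through A, B, C has equation 4x − (4/5)y + (2/5)z = -4/5.
Substituting D: (4)x + (-24/5) = -4/5, so x = 1.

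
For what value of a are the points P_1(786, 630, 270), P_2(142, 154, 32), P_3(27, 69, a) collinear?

Collinearity requires P_1P_2 × P_1P_3 = 0; each component is linear in a.
The x-component gives (-476)a + (-4998) = 0, so a = -21/2.
The remaining components then also vanish.

-21/2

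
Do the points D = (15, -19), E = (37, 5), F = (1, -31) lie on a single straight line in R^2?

DE = (22, 24), DF = (-14, -12).
Twice the signed area of △DEF is (22)(-12) − (24)(-14) = 72.
The area is nonzero, so the three points are not collinear.

No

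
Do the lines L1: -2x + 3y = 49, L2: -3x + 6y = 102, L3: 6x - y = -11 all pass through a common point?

Intersecting L1 and L2: solving the 2×2 system gives (x, y) = (4, 19).
Substitute into L3: (6)(4) + (-1)(19) = 5.
But L3 requires -11 ≠ 5, so the three lines have no common point.

No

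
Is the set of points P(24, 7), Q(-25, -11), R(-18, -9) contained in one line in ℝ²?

PQ = (-49, -18), PR = (-42, -16).
Twice the signed area of △PQR is (-49)(-16) − (-18)(-42) = 28.
The area is nonzero, so the three points are not collinear.

No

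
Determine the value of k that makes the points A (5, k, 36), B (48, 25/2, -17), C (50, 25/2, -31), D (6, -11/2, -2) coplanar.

The points are coplanar iff AB · (AC × AD) = 0.
Expanding, this is linear in k: (-558)k + (-1953) = 0.
So k = -7/2.

-7/2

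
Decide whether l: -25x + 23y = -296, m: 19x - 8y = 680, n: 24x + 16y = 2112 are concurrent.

Yes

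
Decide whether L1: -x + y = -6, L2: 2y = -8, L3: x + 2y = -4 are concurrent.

Intersecting L1 and L2: solving the 2×2 system gives (x, y) = (2, -4).
Substitute into L3: (1)(2) + (2)(-4) = -6.
But L3 requires -4 ≠ -6, so the three lines have no common point.

No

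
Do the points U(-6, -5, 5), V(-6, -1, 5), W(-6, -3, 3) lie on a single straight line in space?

UV = (0, 4, 0), UW = (0, 2, -2).
Comparing components 2 and 3: (4)(-2) − (0)(2) = -8 ≠ 0, so UV and UW are not parallel and the points are not collinear.

No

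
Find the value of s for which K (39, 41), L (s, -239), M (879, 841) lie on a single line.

-255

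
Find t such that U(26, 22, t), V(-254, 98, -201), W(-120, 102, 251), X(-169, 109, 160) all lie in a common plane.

3

The points are coplanar iff UV · (UW × UX) = 0.
Expanding, this is linear in t: (-1134)t + (3402) = 0.
So t = 3.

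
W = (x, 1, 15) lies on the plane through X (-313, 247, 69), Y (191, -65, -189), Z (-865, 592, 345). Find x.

-1

A normal to the plane is n = XY × XZ = (2898, 3312, 1656).
W lies in the plane iff n · XW = 0.
This gives (2898)x + (2898) = 0, so x = -1.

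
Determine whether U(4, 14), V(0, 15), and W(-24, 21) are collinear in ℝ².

UV = (-4, 1), UW = (-28, 7).
Twice the signed area of △UVW is (-4)(7) − (1)(-28) = 0.
The triangle is degenerate (zero area), so the points are collinear.

Yes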